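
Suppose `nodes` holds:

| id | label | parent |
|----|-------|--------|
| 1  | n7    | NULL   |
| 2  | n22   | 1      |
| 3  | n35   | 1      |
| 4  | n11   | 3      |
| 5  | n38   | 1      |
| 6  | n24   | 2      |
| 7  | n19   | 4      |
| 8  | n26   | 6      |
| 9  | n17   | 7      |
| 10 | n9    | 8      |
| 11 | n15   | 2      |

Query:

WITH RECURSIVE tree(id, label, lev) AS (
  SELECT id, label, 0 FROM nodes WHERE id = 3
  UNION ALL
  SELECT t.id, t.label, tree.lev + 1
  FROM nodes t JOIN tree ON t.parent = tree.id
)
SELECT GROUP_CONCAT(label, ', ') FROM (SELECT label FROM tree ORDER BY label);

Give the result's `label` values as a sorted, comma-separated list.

n11, n17, n19, n35

Base: id=3 (n35) at lev 0.
Iteration 1: rows with parent in {3} -> n11 (id 4, lev 1).
Iteration 2: rows with parent in {4} -> n19 (id 7, lev 2).
Iteration 3: rows with parent in {7} -> n17 (id 9, lev 3).
Iteration 4: no rows with parent in {9}; recursion stops.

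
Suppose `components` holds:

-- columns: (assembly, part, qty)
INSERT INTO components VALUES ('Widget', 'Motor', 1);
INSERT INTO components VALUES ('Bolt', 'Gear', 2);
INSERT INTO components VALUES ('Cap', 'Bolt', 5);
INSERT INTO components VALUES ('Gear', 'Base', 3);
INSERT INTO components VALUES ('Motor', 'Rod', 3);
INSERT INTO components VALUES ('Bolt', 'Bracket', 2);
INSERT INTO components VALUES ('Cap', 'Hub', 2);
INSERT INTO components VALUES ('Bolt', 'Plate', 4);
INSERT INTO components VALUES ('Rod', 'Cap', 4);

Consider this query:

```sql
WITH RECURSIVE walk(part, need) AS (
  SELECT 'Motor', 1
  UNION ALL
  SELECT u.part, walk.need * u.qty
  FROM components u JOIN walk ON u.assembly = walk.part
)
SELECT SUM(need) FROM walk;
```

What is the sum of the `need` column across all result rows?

Base: (Motor, need=1).
Iteration 1: components of {Motor} -> Rod = 1*3 = 3.
Iteration 2: components of {Rod} -> Cap = 3*4 = 12.
Iteration 3: components of {Cap} -> Bolt = 12*5 = 60, Hub = 12*2 = 24.
Iteration 4: components of {Bolt,Hub} -> Bracket = 60*2 = 120, Gear = 60*2 = 120, Plate = 60*4 = 240.
Iteration 5: components of {Bracket,Gear,Plate} -> Base = 120*3 = 360.
Iteration 6: no further components; recursion stops.
SUM(need) = 1 + 3 + 12 + 60 + 24 + 120 + 120 + 240 + 360 = 940.

940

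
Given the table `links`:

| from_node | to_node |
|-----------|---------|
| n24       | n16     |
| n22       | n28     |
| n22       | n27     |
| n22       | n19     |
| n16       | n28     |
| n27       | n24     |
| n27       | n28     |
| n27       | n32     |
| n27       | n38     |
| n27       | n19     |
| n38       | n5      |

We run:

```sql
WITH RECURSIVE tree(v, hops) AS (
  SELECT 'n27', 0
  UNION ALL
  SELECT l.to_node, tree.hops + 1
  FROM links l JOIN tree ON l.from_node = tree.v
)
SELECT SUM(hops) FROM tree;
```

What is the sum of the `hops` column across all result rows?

Base: (n27, hops=0).
Iteration 1: edges from {n27} -> (n19, hops=1), (n24, hops=1), (n28, hops=1), (n32, hops=1), (n38, hops=1).
Iteration 2: edges from {n19,n24,n28,n32,n38} -> (n16, hops=2), (n5, hops=2).
Iteration 3: edges from {n16,n5} -> (n28, hops=3).
Iteration 4: no outgoing edges from {n28}; recursion stops.
SUM(hops) = 0 + 1 + 1 + 1 + 1 + 1 + 2 + 2 + 3 = 12.

12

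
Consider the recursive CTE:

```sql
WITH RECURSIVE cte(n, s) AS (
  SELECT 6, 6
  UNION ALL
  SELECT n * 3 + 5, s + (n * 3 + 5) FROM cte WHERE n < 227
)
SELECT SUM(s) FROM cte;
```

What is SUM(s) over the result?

Base: n=6, s=6.
Iteration 1: 6 < 227 holds -> n = 6 * 3 + 5 = 23, s = 6 + 23 = 29.
Iteration 2: 23 < 227 holds -> n = 23 * 3 + 5 = 74, s = 29 + 74 = 103.
Iteration 3: 74 < 227 holds -> n = 74 * 3 + 5 = 227, s = 103 + 227 = 330.
Iteration 4: 227 < 227 fails; recursion stops.
SUM(s) = 6 + 29 + 103 + 330 = 468.

468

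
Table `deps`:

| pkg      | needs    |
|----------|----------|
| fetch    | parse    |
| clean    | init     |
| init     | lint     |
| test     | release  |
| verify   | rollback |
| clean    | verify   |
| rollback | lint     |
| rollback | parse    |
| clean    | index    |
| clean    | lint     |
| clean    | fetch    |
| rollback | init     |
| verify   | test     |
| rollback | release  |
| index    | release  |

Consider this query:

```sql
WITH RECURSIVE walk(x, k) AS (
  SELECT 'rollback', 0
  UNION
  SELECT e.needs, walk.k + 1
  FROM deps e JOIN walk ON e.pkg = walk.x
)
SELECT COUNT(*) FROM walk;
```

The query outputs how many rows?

6

Base: (rollback, k=0).
Iteration 1: edges from {rollback} -> (init, k=1), (lint, k=1), (parse, k=1), (release, k=1).
Iteration 2: edges from {init,lint,parse,release} -> (lint, k=2).
Iteration 3: no outgoing edges from {lint}; recursion stops.
Total rows emitted: 6.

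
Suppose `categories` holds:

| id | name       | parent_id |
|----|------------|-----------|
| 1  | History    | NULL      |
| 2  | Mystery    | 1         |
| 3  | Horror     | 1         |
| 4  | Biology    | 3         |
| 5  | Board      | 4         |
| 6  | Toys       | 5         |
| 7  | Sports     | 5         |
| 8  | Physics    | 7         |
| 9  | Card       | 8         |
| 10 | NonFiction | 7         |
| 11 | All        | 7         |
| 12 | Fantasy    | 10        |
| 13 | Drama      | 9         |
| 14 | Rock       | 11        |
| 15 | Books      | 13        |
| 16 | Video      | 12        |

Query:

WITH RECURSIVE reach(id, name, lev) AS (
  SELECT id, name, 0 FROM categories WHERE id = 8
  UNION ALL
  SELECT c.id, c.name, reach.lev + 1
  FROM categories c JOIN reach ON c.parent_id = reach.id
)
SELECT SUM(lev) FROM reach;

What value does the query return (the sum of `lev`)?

6

Base: id=8 (Physics) at lev 0.
Iteration 1: rows with parent_id in {8} -> Card (id 9, lev 1).
Iteration 2: rows with parent_id in {9} -> Drama (id 13, lev 2).
Iteration 3: rows with parent_id in {13} -> Books (id 15, lev 3).
Iteration 4: no rows with parent_id in {15}; recursion stops.
SUM(lev) = 0 + 1 + 2 + 3 = 6.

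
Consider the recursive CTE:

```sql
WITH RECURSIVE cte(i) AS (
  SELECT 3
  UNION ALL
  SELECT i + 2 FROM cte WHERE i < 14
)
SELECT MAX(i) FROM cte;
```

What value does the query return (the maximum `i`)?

15

Base: i=3.
Iteration 1: 3 < 14 holds -> i = 3 + 2 = 5.
Iteration 2: 5 < 14 holds -> i = 5 + 2 = 7.
Iteration 3: 7 < 14 holds -> i = 7 + 2 = 9.
Iteration 4: 9 < 14 holds -> i = 9 + 2 = 11.
Iteration 5: 11 < 14 holds -> i = 11 + 2 = 13.
Iteration 6: 13 < 14 holds -> i = 13 + 2 = 15.
Iteration 7: 15 < 14 fails; recursion stops.
i values: 3, 5, 7, 9, 11, 13, 15; the maximum is 15.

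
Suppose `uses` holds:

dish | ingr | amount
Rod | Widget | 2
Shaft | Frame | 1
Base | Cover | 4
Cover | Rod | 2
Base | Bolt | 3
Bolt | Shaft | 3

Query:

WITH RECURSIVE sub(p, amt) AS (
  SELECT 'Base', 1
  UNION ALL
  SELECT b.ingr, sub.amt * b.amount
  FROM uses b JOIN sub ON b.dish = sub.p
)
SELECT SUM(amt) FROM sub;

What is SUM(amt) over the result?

Base: (Base, amt=1).
Iteration 1: components of {Base} -> Bolt = 1*3 = 3, Cover = 1*4 = 4.
Iteration 2: components of {Bolt,Cover} -> Rod = 4*2 = 8, Shaft = 3*3 = 9.
Iteration 3: components of {Rod,Shaft} -> Frame = 9*1 = 9, Widget = 8*2 = 16.
Iteration 4: no further components; recursion stops.
SUM(amt) = 1 + 4 + 3 + 8 + 9 + 16 + 9 = 50.

50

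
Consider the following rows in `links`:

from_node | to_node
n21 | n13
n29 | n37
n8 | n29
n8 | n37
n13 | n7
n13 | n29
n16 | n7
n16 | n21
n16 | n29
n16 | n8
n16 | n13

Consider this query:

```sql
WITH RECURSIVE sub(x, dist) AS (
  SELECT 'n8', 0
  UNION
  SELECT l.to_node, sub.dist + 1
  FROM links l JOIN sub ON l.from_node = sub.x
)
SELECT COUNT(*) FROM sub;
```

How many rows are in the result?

4

Base: (n8, dist=0).
Iteration 1: edges from {n8} -> (n29, dist=1), (n37, dist=1).
Iteration 2: edges from {n29,n37} -> (n37, dist=2).
Iteration 3: no outgoing edges from {n37}; recursion stops.
Total rows emitted: 4.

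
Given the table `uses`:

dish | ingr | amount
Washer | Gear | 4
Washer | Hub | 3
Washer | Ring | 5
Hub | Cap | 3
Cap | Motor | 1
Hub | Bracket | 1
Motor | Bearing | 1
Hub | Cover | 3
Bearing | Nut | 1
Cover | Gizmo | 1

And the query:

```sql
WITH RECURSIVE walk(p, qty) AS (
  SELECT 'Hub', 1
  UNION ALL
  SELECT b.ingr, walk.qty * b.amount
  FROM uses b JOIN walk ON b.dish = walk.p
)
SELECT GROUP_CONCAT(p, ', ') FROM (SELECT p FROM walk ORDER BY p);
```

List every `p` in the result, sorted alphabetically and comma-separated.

Base: (Hub, qty=1).
Iteration 1: components of {Hub} -> Bracket = 1*1 = 1, Cap = 1*3 = 3, Cover = 1*3 = 3.
Iteration 2: components of {Bracket,Cap,Cover} -> Gizmo = 3*1 = 3, Motor = 3*1 = 3.
Iteration 3: components of {Gizmo,Motor} -> Bearing = 3*1 = 3.
Iteration 4: components of {Bearing} -> Nut = 3*1 = 3.
Iteration 5: no further components; recursion stops.

Bearing, Bracket, Cap, Cover, Gizmo, Hub, Motor, Nut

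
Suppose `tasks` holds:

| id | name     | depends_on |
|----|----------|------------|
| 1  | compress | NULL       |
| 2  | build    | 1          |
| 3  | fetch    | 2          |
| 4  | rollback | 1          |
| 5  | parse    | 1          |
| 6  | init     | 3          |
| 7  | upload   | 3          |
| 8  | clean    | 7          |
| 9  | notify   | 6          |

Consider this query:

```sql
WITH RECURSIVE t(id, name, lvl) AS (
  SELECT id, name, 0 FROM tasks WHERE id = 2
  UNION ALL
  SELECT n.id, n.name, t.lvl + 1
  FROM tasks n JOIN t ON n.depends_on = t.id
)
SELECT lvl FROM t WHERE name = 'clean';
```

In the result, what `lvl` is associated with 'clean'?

Base: id=2 (build) at lvl 0.
Iteration 1: rows with depends_on in {2} -> fetch (id 3, lvl 1).
Iteration 2: rows with depends_on in {3} -> init (id 6, lvl 2), upload (id 7, lvl 2).
Iteration 3: rows with depends_on in {6,7} -> clean (id 8, lvl 3), notify (id 9, lvl 3).
Iteration 4: no rows with depends_on in {8,9}; recursion stops.

3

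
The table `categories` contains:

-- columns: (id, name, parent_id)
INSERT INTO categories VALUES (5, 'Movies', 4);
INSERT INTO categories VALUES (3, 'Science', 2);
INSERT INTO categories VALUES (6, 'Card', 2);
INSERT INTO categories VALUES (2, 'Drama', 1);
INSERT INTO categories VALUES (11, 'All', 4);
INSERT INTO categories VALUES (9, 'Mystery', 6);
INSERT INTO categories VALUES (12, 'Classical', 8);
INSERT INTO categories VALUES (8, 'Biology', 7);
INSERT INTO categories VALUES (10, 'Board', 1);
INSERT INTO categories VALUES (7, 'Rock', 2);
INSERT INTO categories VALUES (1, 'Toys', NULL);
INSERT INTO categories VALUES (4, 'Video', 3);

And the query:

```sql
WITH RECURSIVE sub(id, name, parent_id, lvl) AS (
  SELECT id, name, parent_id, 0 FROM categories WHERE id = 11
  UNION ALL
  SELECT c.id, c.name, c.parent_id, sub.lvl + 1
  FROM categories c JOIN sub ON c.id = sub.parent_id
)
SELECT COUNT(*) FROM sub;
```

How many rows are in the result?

Base: id=11 (All), parent_id=4, lvl 0.
Iteration 1: join on id=4 -> Video (id 4, parent_id=3, lvl 1).
Iteration 2: join on id=3 -> Science (id 3, parent_id=2, lvl 2).
Iteration 3: join on id=2 -> Drama (id 2, parent_id=1, lvl 3).
Iteration 4: join on id=1 -> Toys (id 1, parent_id=NULL, lvl 4).
Iteration 5: parent_id is NULL; no match; recursion stops.
Total rows emitted: 5.

5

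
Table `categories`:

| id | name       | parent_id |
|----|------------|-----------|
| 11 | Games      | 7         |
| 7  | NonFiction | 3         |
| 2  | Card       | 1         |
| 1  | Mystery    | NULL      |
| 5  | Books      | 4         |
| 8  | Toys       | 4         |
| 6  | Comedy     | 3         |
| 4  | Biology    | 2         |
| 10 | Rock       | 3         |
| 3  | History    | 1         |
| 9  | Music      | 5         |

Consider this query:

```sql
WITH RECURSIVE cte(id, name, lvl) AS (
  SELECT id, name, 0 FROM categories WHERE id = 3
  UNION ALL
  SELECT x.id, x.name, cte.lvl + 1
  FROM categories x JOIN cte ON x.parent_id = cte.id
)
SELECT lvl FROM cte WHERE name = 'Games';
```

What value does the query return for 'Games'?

Base: id=3 (History) at lvl 0.
Iteration 1: rows with parent_id in {3} -> Comedy (id 6, lvl 1), NonFiction (id 7, lvl 1), Rock (id 10, lvl 1).
Iteration 2: rows with parent_id in {6,7,10} -> Games (id 11, lvl 2).
Iteration 3: no rows with parent_id in {11}; recursion stops.

2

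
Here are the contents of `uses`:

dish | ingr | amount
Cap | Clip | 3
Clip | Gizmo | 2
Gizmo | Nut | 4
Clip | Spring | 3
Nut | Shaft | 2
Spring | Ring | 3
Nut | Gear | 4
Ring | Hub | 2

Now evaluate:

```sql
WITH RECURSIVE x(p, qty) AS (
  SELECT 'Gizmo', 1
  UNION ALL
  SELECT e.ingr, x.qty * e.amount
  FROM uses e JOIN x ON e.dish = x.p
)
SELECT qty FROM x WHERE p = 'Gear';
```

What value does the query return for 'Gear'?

16

Base: (Gizmo, qty=1).
Iteration 1: components of {Gizmo} -> Nut = 1*4 = 4.
Iteration 2: components of {Nut} -> Gear = 4*4 = 16, Shaft = 4*2 = 8.
Iteration 3: no further components; recursion stops.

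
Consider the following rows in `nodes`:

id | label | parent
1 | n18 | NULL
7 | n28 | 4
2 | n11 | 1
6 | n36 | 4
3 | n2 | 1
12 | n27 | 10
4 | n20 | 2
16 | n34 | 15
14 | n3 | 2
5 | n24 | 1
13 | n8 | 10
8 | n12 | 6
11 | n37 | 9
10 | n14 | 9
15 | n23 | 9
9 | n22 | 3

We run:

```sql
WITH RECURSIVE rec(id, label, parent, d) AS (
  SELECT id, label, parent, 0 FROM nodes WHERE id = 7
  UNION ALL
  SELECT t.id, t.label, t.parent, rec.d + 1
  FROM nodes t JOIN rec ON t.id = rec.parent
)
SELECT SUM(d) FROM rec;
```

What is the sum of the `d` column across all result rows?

6

Base: id=7 (n28), parent=4, d 0.
Iteration 1: join on id=4 -> n20 (id 4, parent=2, d 1).
Iteration 2: join on id=2 -> n11 (id 2, parent=1, d 2).
Iteration 3: join on id=1 -> n18 (id 1, parent=NULL, d 3).
Iteration 4: parent is NULL; no match; recursion stops.
SUM(d) = 0 + 1 + 2 + 3 = 6.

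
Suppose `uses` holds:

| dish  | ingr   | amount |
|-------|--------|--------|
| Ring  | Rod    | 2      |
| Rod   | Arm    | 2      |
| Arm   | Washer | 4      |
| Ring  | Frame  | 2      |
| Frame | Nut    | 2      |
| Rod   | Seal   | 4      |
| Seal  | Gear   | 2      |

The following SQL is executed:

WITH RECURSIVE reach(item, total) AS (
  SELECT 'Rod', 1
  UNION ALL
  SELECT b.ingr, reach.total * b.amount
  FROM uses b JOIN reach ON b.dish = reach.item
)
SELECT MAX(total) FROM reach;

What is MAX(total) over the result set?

8

Base: (Rod, total=1).
Iteration 1: components of {Rod} -> Arm = 1*2 = 2, Seal = 1*4 = 4.
Iteration 2: components of {Arm,Seal} -> Gear = 4*2 = 8, Washer = 2*4 = 8.
Iteration 3: no further components; recursion stops.
total values: 1, 2, 4, 8, 8; the maximum is 8.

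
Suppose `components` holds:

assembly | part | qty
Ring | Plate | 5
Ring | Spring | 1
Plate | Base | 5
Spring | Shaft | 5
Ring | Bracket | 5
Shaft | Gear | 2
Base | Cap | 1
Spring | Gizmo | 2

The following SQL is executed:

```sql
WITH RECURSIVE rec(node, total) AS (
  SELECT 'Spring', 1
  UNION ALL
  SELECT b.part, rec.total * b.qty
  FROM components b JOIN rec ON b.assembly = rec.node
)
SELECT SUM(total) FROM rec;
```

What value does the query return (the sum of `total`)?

18

Base: (Spring, total=1).
Iteration 1: components of {Spring} -> Gizmo = 1*2 = 2, Shaft = 1*5 = 5.
Iteration 2: components of {Gizmo,Shaft} -> Gear = 5*2 = 10.
Iteration 3: no further components; recursion stops.
SUM(total) = 1 + 5 + 2 + 10 = 18.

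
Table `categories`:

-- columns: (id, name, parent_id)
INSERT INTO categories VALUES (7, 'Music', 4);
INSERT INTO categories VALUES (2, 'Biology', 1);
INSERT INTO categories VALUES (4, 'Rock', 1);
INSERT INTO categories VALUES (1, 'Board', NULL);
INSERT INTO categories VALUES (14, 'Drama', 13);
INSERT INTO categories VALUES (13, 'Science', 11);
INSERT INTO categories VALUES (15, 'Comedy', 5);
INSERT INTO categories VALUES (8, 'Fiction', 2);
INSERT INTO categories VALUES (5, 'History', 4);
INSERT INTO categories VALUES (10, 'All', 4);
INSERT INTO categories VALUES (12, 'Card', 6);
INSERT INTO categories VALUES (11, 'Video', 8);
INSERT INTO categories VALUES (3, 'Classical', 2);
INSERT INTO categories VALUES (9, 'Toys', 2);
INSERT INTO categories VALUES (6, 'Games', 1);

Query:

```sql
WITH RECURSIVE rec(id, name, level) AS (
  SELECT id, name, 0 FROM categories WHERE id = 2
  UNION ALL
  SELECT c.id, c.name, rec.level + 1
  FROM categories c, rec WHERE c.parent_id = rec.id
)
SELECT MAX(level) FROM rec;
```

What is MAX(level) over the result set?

Base: id=2 (Biology) at level 0.
Iteration 1: rows with parent_id in {2} -> Classical (id 3, level 1), Fiction (id 8, level 1), Toys (id 9, level 1).
Iteration 2: rows with parent_id in {3,8,9} -> Video (id 11, level 2).
Iteration 3: rows with parent_id in {11} -> Science (id 13, level 3).
Iteration 4: rows with parent_id in {13} -> Drama (id 14, level 4).
Iteration 5: no rows with parent_id in {14}; recursion stops.
level values: 0, 1, 1, 1, 2, 3, 4; the maximum is 4.

4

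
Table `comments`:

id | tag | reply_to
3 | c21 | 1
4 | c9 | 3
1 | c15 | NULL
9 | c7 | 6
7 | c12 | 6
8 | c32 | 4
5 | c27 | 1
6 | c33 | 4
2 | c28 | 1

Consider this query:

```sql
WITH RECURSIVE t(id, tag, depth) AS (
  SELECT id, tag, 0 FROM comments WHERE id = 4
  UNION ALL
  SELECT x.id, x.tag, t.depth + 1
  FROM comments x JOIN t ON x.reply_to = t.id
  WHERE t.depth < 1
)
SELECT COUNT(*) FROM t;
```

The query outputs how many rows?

Base: id=4 (c9) at depth 0.
Iteration 1: rows with reply_to in {4} -> c33 (id 6, depth 1), c32 (id 8, depth 1).
Iteration 2: depth < 1 fails for all current rows; recursion stops.
Total rows emitted: 3.

3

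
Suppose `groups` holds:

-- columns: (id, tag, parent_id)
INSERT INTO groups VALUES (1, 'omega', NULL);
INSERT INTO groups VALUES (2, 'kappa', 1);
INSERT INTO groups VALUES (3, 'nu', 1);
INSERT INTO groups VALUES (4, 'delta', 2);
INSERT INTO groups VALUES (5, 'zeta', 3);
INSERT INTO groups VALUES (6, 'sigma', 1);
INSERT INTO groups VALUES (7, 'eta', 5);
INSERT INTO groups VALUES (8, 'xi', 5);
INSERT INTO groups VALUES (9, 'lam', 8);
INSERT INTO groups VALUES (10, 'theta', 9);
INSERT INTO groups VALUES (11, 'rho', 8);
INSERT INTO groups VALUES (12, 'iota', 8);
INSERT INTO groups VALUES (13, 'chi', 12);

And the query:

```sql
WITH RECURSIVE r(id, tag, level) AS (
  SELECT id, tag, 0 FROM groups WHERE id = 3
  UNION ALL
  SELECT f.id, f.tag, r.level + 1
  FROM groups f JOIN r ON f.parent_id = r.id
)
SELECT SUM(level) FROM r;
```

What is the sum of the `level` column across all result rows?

22

Base: id=3 (nu) at level 0.
Iteration 1: rows with parent_id in {3} -> zeta (id 5, level 1).
Iteration 2: rows with parent_id in {5} -> eta (id 7, level 2), xi (id 8, level 2).
Iteration 3: rows with parent_id in {7,8} -> lam (id 9, level 3), rho (id 11, level 3), iota (id 12, level 3).
Iteration 4: rows with parent_id in {9,11,12} -> theta (id 10, level 4), chi (id 13, level 4).
Iteration 5: no rows with parent_id in {10,13}; recursion stops.
SUM(level) = 0 + 1 + 2 + 2 + 3 + 3 + 3 + 4 + 4 = 22.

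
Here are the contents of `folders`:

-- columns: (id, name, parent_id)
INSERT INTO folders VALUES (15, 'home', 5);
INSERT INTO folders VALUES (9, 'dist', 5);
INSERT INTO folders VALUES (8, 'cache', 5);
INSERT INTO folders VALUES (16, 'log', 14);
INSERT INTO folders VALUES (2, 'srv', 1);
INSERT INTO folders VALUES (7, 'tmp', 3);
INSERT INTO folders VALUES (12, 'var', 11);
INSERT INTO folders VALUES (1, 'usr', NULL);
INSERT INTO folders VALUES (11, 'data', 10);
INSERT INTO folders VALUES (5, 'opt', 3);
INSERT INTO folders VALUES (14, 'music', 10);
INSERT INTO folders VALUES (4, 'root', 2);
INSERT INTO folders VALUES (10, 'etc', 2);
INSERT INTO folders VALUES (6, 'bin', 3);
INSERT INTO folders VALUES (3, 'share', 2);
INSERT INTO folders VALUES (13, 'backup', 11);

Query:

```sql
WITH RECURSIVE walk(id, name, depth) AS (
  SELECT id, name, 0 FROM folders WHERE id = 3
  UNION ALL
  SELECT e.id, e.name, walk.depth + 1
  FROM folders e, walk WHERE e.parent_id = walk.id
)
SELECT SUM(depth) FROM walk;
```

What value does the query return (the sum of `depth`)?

9

Base: id=3 (share) at depth 0.
Iteration 1: rows with parent_id in {3} -> opt (id 5, depth 1), bin (id 6, depth 1), tmp (id 7, depth 1).
Iteration 2: rows with parent_id in {5,6,7} -> cache (id 8, depth 2), dist (id 9, depth 2), home (id 15, depth 2).
Iteration 3: no rows with parent_id in {8,9,15}; recursion stops.
SUM(depth) = 0 + 1 + 1 + 1 + 2 + 2 + 2 = 9.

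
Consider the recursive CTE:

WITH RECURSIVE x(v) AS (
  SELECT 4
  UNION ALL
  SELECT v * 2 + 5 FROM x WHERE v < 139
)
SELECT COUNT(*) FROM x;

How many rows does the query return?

5

Base: v=4.
Iteration 1: 4 < 139 holds -> v = 4 * 2 + 5 = 13.
Iteration 2: 13 < 139 holds -> v = 13 * 2 + 5 = 31.
Iteration 3: 31 < 139 holds -> v = 31 * 2 + 5 = 67.
Iteration 4: 67 < 139 holds -> v = 67 * 2 + 5 = 139.
Iteration 5: 139 < 139 fails; recursion stops.
Total rows emitted: 5.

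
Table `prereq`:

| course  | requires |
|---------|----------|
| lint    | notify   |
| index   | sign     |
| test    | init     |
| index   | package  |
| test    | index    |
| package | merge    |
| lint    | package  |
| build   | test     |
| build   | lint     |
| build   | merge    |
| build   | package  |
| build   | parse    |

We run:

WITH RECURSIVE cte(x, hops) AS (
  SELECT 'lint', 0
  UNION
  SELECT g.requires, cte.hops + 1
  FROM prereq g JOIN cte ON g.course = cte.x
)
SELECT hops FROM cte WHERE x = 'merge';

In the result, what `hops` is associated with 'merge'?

Base: (lint, hops=0).
Iteration 1: edges from {lint} -> (notify, hops=1), (package, hops=1).
Iteration 2: edges from {notify,package} -> (merge, hops=2).
Iteration 3: no outgoing edges from {merge}; recursion stops.

2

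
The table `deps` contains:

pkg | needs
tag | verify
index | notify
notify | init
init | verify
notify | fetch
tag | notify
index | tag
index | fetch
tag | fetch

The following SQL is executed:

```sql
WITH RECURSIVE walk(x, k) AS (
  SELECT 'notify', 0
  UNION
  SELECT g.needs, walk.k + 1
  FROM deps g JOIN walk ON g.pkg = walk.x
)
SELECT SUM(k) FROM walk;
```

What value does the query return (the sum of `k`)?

Base: (notify, k=0).
Iteration 1: edges from {notify} -> (fetch, k=1), (init, k=1).
Iteration 2: edges from {fetch,init} -> (verify, k=2).
Iteration 3: no outgoing edges from {verify}; recursion stops.
SUM(k) = 0 + 1 + 1 + 2 = 4.

4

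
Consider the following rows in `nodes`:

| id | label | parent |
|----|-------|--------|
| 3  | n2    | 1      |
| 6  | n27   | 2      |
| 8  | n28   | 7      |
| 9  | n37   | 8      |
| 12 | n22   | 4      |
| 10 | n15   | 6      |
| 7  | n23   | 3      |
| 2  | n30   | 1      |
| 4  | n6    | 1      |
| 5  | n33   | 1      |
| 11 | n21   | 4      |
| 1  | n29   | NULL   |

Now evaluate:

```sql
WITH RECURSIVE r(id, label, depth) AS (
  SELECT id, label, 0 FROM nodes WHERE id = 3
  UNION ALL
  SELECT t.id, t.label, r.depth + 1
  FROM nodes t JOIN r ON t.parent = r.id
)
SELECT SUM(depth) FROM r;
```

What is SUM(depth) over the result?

Base: id=3 (n2) at depth 0.
Iteration 1: rows with parent in {3} -> n23 (id 7, depth 1).
Iteration 2: rows with parent in {7} -> n28 (id 8, depth 2).
Iteration 3: rows with parent in {8} -> n37 (id 9, depth 3).
Iteration 4: no rows with parent in {9}; recursion stops.
SUM(depth) = 0 + 1 + 2 + 3 = 6.

6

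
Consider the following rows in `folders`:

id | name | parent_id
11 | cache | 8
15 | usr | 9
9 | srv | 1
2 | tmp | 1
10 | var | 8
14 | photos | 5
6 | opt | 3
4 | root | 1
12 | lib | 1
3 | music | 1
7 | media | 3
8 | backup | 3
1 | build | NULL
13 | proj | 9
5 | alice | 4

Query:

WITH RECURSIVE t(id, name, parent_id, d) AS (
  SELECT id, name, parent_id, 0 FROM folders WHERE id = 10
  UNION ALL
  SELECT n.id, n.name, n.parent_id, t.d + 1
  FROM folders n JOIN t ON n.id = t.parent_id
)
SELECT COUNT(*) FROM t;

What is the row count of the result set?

Base: id=10 (var), parent_id=8, d 0.
Iteration 1: join on id=8 -> backup (id 8, parent_id=3, d 1).
Iteration 2: join on id=3 -> music (id 3, parent_id=1, d 2).
Iteration 3: join on id=1 -> build (id 1, parent_id=NULL, d 3).
Iteration 4: parent_id is NULL; no match; recursion stops.
Total rows emitted: 4.

4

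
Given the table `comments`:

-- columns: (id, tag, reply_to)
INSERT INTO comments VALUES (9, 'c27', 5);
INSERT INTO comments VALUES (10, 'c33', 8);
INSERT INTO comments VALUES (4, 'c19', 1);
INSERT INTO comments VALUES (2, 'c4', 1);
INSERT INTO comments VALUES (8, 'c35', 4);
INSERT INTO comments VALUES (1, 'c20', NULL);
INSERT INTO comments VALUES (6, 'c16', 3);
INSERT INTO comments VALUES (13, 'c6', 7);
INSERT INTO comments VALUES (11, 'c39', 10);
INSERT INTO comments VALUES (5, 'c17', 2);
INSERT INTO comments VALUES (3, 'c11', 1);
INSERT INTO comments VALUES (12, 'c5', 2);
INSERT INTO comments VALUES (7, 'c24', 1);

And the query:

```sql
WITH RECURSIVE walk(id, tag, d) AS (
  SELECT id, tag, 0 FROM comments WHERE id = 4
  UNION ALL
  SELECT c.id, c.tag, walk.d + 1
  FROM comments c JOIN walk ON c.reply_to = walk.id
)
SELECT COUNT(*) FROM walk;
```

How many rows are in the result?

4

Base: id=4 (c19) at d 0.
Iteration 1: rows with reply_to in {4} -> c35 (id 8, d 1).
Iteration 2: rows with reply_to in {8} -> c33 (id 10, d 2).
Iteration 3: rows with reply_to in {10} -> c39 (id 11, d 3).
Iteration 4: no rows with reply_to in {11}; recursion stops.
Total rows emitted: 4.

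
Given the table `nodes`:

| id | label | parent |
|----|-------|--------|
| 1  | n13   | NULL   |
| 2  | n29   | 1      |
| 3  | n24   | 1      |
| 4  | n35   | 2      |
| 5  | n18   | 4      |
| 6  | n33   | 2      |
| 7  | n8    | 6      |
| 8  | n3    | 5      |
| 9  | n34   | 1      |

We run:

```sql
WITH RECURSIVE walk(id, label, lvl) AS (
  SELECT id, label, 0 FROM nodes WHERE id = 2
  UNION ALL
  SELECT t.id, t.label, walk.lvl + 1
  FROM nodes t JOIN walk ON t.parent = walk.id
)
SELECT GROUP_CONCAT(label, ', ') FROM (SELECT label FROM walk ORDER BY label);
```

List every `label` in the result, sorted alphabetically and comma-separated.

n18, n29, n3, n33, n35, n8

Base: id=2 (n29) at lvl 0.
Iteration 1: rows with parent in {2} -> n35 (id 4, lvl 1), n33 (id 6, lvl 1).
Iteration 2: rows with parent in {4,6} -> n18 (id 5, lvl 2), n8 (id 7, lvl 2).
Iteration 3: rows with parent in {5,7} -> n3 (id 8, lvl 3).
Iteration 4: no rows with parent in {8}; recursion stops.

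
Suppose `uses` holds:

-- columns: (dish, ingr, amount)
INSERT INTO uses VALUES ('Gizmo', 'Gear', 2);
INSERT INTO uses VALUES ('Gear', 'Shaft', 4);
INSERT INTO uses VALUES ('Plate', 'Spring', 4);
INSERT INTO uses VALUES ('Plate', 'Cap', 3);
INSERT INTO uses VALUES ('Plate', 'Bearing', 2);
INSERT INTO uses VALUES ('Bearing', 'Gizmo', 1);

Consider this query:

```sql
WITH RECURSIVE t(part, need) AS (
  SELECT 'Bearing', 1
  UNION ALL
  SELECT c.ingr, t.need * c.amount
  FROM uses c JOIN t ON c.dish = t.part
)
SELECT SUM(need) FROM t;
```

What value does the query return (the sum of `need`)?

12

Base: (Bearing, need=1).
Iteration 1: components of {Bearing} -> Gizmo = 1*1 = 1.
Iteration 2: components of {Gizmo} -> Gear = 1*2 = 2.
Iteration 3: components of {Gear} -> Shaft = 2*4 = 8.
Iteration 4: no further components; recursion stops.
SUM(need) = 1 + 1 + 2 + 8 = 12.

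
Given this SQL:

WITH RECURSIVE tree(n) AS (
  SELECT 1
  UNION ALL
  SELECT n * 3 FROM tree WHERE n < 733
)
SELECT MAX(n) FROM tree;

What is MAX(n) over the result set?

2187

Base: n=1.
Iteration 1: 1 < 733 holds -> n = 1 * 3 = 3.
Iteration 2: 3 < 733 holds -> n = 3 * 3 = 9.
Iteration 3: 9 < 733 holds -> n = 9 * 3 = 27.
Iteration 4: 27 < 733 holds -> n = 27 * 3 = 81.
Iteration 5: 81 < 733 holds -> n = 81 * 3 = 243.
Iteration 6: 243 < 733 holds -> n = 243 * 3 = 729.
Iteration 7: 729 < 733 holds -> n = 729 * 3 = 2187.
Iteration 8: 2187 < 733 fails; recursion stops.
n values: 1, 3, 9, 27, 81, 243, 729, 2187; the maximum is 2187.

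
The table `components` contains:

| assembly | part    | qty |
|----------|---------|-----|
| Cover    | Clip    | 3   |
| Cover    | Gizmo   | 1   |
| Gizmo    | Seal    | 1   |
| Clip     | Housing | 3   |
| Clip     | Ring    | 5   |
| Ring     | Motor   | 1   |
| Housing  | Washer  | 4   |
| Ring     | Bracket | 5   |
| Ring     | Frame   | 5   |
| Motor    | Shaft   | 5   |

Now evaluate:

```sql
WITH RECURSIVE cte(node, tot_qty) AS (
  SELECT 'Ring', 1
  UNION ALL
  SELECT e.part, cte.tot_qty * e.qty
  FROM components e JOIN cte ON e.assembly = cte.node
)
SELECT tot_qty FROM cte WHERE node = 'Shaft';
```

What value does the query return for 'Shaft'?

5

Base: (Ring, tot_qty=1).
Iteration 1: components of {Ring} -> Bracket = 1*5 = 5, Frame = 1*5 = 5, Motor = 1*1 = 1.
Iteration 2: components of {Bracket,Frame,Motor} -> Shaft = 1*5 = 5.
Iteration 3: no further components; recursion stops.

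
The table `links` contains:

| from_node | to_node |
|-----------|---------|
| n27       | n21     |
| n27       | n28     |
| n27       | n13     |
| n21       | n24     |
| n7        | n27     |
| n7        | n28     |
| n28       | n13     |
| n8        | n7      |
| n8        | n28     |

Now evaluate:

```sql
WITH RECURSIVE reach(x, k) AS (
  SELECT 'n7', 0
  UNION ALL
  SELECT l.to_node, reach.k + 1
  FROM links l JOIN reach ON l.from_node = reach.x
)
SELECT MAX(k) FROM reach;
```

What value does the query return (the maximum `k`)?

3

Base: (n7, k=0).
Iteration 1: edges from {n7} -> (n27, k=1), (n28, k=1).
Iteration 2: edges from {n27,n28} -> (n13, k=2) x2, (n21, k=2), (n28, k=2). [UNION ALL keeps all 4 new rows, including repeats]
Iteration 3: edges from {n13,n21,n28} -> (n13, k=3), (n24, k=3).
Iteration 4: no outgoing edges from {n13,n24}; recursion stops.
k values: 0, 1, 1, 2, 2, 2, 2, 3, 3; the maximum is 3.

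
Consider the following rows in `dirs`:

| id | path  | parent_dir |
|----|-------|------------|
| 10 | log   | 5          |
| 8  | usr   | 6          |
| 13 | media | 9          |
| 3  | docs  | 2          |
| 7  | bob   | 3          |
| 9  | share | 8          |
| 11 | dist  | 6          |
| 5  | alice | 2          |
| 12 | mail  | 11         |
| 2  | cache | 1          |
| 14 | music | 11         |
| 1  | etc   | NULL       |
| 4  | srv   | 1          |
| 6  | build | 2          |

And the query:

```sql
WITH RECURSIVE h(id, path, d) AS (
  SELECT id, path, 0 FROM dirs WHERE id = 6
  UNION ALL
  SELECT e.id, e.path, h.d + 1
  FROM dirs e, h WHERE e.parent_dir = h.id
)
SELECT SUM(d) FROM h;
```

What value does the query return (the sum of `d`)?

Base: id=6 (build) at d 0.
Iteration 1: rows with parent_dir in {6} -> usr (id 8, d 1), dist (id 11, d 1).
Iteration 2: rows with parent_dir in {8,11} -> share (id 9, d 2), mail (id 12, d 2), music (id 14, d 2).
Iteration 3: rows with parent_dir in {9,12,14} -> media (id 13, d 3).
Iteration 4: no rows with parent_dir in {13}; recursion stops.
SUM(d) = 0 + 1 + 1 + 2 + 2 + 2 + 3 = 11.

11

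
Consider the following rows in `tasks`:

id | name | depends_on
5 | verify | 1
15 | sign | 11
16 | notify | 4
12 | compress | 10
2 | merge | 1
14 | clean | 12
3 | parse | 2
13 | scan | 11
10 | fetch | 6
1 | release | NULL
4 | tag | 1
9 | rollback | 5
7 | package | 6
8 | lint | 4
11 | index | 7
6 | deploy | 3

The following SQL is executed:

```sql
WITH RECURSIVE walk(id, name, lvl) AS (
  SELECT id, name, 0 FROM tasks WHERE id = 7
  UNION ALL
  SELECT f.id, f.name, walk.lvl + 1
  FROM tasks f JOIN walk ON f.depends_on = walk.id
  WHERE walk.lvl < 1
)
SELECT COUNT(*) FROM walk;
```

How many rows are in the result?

2

Base: id=7 (package) at lvl 0.
Iteration 1: rows with depends_on in {7} -> index (id 11, lvl 1).
Iteration 2: lvl < 1 fails for all current rows; recursion stops.
Total rows emitted: 2.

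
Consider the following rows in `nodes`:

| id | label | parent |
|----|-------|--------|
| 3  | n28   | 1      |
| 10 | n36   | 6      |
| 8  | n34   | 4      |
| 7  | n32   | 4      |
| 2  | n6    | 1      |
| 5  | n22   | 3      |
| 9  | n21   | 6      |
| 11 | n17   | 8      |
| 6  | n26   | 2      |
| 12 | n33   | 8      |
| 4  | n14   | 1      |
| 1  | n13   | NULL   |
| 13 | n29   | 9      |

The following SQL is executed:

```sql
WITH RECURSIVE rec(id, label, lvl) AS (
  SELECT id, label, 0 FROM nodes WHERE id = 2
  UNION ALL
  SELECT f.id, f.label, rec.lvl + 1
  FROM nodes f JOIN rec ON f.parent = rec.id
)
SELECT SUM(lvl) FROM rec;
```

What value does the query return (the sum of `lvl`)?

8

Base: id=2 (n6) at lvl 0.
Iteration 1: rows with parent in {2} -> n26 (id 6, lvl 1).
Iteration 2: rows with parent in {6} -> n21 (id 9, lvl 2), n36 (id 10, lvl 2).
Iteration 3: rows with parent in {9,10} -> n29 (id 13, lvl 3).
Iteration 4: no rows with parent in {13}; recursion stops.
SUM(lvl) = 0 + 1 + 2 + 2 + 3 = 8.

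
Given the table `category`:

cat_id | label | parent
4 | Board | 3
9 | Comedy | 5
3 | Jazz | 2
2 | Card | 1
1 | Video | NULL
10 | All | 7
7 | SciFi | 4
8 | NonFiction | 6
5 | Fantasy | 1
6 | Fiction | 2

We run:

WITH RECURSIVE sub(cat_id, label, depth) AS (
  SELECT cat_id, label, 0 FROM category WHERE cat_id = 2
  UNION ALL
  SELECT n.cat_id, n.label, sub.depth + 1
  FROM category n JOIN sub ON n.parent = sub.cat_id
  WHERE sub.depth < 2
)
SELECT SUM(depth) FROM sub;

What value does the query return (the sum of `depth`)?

Base: cat_id=2 (Card) at depth 0.
Iteration 1: rows with parent in {2} -> Jazz (id 3, depth 1), Fiction (id 6, depth 1).
Iteration 2: rows with parent in {3,6} -> Board (id 4, depth 2), NonFiction (id 8, depth 2).
Iteration 3: depth < 2 fails for all current rows; recursion stops.
SUM(depth) = 0 + 1 + 1 + 2 + 2 = 6.

6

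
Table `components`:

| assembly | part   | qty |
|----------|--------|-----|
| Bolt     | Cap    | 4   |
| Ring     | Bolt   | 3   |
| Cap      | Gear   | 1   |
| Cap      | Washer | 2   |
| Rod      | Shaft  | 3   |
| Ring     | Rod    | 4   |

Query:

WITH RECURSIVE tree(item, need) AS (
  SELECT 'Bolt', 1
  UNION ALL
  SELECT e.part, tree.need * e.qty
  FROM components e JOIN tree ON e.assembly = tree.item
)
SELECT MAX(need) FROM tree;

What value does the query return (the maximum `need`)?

8

Base: (Bolt, need=1).
Iteration 1: components of {Bolt} -> Cap = 1*4 = 4.
Iteration 2: components of {Cap} -> Gear = 4*1 = 4, Washer = 4*2 = 8.
Iteration 3: no further components; recursion stops.
need values: 1, 4, 4, 8; the maximum is 8.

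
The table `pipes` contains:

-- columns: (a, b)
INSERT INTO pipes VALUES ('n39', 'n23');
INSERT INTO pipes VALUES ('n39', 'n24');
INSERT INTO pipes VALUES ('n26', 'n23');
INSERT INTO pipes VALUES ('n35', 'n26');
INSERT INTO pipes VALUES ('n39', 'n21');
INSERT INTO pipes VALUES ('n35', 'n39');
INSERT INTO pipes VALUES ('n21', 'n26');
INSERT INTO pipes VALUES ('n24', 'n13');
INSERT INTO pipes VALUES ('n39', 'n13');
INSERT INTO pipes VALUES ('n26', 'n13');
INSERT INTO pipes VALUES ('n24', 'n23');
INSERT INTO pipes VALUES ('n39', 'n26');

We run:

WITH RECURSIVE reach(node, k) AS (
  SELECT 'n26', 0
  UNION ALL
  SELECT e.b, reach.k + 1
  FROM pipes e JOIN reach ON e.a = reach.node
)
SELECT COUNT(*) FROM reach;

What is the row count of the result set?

3

Base: (n26, k=0).
Iteration 1: edges from {n26} -> (n13, k=1), (n23, k=1).
Iteration 2: no outgoing edges from {n13,n23}; recursion stops.
Total rows emitted: 3.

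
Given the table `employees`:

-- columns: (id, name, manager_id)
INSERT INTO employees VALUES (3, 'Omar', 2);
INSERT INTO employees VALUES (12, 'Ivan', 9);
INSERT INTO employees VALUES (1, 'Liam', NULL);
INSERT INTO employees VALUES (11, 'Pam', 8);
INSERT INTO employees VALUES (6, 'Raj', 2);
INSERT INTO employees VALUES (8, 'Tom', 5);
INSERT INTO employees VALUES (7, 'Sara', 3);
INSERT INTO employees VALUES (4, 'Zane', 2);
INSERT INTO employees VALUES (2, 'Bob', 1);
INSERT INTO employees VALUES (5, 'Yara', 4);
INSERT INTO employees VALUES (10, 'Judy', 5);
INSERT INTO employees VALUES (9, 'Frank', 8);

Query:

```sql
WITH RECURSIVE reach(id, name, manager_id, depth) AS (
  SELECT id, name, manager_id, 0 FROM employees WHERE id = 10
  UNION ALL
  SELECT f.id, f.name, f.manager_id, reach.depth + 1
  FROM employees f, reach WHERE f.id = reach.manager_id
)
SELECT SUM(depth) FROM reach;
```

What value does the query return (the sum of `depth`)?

10

Base: id=10 (Judy), manager_id=5, depth 0.
Iteration 1: join on id=5 -> Yara (id 5, manager_id=4, depth 1).
Iteration 2: join on id=4 -> Zane (id 4, manager_id=2, depth 2).
Iteration 3: join on id=2 -> Bob (id 2, manager_id=1, depth 3).
Iteration 4: join on id=1 -> Liam (id 1, manager_id=NULL, depth 4).
Iteration 5: manager_id is NULL; no match; recursion stops.
SUM(depth) = 0 + 1 + 2 + 3 + 4 = 10.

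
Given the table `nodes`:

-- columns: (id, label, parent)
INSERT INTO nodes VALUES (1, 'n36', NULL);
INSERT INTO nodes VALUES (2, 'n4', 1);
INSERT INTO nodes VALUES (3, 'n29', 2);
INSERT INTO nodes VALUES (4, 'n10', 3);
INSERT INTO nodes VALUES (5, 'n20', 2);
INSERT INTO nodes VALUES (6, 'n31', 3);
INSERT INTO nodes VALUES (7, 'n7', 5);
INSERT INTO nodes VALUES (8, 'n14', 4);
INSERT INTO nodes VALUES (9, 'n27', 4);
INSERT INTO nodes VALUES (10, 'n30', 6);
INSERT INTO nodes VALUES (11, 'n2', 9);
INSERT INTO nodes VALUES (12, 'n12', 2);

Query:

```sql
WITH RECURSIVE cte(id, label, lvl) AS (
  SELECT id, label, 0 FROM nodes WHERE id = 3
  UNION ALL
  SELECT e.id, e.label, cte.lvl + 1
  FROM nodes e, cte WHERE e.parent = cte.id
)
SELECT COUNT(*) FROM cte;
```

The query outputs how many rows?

Base: id=3 (n29) at lvl 0.
Iteration 1: rows with parent in {3} -> n10 (id 4, lvl 1), n31 (id 6, lvl 1).
Iteration 2: rows with parent in {4,6} -> n14 (id 8, lvl 2), n27 (id 9, lvl 2), n30 (id 10, lvl 2).
Iteration 3: rows with parent in {8,9,10} -> n2 (id 11, lvl 3).
Iteration 4: no rows with parent in {11}; recursion stops.
Total rows emitted: 7.

7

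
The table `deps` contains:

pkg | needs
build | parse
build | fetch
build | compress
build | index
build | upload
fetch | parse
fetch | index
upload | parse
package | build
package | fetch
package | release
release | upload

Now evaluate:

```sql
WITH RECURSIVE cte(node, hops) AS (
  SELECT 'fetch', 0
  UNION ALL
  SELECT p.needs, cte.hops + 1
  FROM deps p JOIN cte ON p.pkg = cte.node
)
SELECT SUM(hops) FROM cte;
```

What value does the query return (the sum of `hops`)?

Base: (fetch, hops=0).
Iteration 1: edges from {fetch} -> (index, hops=1), (parse, hops=1).
Iteration 2: no outgoing edges from {index,parse}; recursion stops.
SUM(hops) = 0 + 1 + 1 = 2.

2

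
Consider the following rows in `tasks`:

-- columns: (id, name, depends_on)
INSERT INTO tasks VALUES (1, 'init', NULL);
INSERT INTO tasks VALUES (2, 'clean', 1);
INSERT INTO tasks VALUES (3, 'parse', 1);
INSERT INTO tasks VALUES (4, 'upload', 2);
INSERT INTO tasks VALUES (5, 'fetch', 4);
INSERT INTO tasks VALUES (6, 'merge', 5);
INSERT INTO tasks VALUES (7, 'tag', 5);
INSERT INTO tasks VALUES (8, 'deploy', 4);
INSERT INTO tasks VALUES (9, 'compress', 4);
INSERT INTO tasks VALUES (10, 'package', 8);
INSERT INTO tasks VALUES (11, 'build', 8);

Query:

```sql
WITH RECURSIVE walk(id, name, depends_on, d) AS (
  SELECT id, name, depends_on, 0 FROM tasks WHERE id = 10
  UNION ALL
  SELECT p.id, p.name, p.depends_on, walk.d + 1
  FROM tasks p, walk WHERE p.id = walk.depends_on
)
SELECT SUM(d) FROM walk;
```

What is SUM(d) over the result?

10

Base: id=10 (package), depends_on=8, d 0.
Iteration 1: join on id=8 -> deploy (id 8, depends_on=4, d 1).
Iteration 2: join on id=4 -> upload (id 4, depends_on=2, d 2).
Iteration 3: join on id=2 -> clean (id 2, depends_on=1, d 3).
Iteration 4: join on id=1 -> init (id 1, depends_on=NULL, d 4).
Iteration 5: depends_on is NULL; no match; recursion stops.
SUM(d) = 0 + 1 + 2 + 3 + 4 = 10.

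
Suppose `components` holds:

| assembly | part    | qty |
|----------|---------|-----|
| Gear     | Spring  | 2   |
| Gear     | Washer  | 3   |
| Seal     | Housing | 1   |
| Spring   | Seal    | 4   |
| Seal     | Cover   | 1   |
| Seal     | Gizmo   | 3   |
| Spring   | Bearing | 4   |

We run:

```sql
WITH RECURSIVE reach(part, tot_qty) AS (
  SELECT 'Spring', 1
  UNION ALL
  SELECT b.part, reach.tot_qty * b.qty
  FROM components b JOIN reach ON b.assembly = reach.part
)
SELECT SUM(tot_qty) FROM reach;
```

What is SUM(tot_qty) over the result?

Base: (Spring, tot_qty=1).
Iteration 1: components of {Spring} -> Bearing = 1*4 = 4, Seal = 1*4 = 4.
Iteration 2: components of {Bearing,Seal} -> Cover = 4*1 = 4, Gizmo = 4*3 = 12, Housing = 4*1 = 4.
Iteration 3: no further components; recursion stops.
SUM(tot_qty) = 1 + 4 + 4 + 4 + 12 + 4 = 29.

29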